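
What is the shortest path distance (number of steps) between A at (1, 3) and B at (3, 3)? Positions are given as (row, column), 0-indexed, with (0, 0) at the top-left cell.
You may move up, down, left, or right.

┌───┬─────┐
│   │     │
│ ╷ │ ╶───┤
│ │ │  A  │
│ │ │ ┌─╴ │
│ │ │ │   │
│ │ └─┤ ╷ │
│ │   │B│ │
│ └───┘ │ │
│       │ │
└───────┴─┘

Finding path from (1, 3) to (3, 3):
Path: (1,3) → (1,4) → (2,4) → (2,3) → (3,3)
Distance: 4 steps

Solution:

┌───┬─────┐
│   │     │
│ ╷ │ ╶───┤
│ │ │  A ↓│
│ │ │ ┌─╴ │
│ │ │ │↓ ↲│
│ │ └─┤ ╷ │
│ │   │B│ │
│ └───┘ │ │
│       │ │
└───────┴─┘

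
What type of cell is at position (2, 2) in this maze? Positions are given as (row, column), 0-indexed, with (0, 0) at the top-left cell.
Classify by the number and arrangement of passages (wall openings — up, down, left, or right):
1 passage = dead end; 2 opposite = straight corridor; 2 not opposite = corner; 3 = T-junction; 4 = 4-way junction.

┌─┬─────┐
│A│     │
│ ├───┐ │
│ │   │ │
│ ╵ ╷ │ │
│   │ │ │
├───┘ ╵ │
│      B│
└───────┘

Checking cell at (2, 2):
Number of passages: 2
Cell type: straight corridor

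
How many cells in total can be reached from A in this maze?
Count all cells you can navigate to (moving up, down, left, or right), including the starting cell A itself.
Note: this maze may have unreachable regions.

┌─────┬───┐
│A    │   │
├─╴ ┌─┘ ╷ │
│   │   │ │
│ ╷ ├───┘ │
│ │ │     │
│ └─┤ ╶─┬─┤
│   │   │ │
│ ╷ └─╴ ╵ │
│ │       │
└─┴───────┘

Using BFS/flood-fill to find all reachable cells from A:
Maze size: 5 × 5 = 25 total cells
All cells are reachable — the maze is fully connected.
Reachable cells: 25

Reachable region (· marks reachable cells):

┌─────┬───┐
│A · ·│· ·│
├─╴ ┌─┘ ╷ │
│· ·│· ·│·│
│ ╷ ├───┘ │
│·│·│· · ·│
│ └─┤ ╶─┬─┤
│· ·│· ·│·│
│ ╷ └─╴ ╵ │
│·│· · · ·│
└─┴───────┘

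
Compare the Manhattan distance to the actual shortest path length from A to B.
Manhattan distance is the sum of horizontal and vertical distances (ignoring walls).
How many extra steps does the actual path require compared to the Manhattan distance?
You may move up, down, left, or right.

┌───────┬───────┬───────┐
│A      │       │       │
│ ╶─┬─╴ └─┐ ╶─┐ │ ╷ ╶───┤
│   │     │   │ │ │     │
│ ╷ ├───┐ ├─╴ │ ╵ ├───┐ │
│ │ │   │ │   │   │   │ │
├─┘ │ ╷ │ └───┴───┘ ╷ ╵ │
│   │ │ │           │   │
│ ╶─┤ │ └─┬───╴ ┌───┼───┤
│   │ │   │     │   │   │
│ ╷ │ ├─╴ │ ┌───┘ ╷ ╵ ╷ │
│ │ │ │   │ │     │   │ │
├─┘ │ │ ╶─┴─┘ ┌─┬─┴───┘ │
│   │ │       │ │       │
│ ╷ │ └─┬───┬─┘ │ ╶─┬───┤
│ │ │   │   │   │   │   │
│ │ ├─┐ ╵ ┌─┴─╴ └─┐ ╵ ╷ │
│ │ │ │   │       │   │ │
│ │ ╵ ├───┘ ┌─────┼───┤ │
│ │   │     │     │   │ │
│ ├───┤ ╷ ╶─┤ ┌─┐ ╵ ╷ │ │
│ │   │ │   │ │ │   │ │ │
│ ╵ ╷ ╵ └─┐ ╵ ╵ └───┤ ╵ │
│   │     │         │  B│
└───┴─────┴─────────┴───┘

Manhattan distance: |11 - 0| + |11 - 0| = 22
Actual path length: 38
Extra steps: 38 - 22 = 16

Solution:

┌───────┬───────┬───────┐
│A      │       │       │
│ ╶─┬─╴ └─┐ ╶─┐ │ ╷ ╶───┤
│↳ ↓│     │   │ │ │     │
│ ╷ ├───┐ ├─╴ │ ╵ ├───┐ │
│ │↓│   │ │   │   │   │ │
├─┘ │ ╷ │ └───┴───┘ ╷ ╵ │
│↓ ↲│ │ │           │   │
│ ╶─┤ │ └─┬───╴ ┌───┼───┤
│↳ ↓│ │   │     │   │   │
│ ╷ │ ├─╴ │ ┌───┘ ╷ ╵ ╷ │
│ │↓│ │   │ │     │   │ │
├─┘ │ │ ╶─┴─┘ ┌─┬─┴───┘ │
│↓ ↲│ │       │ │       │
│ ╷ │ └─┬───┬─┘ │ ╶─┬───┤
│↓│ │   │   │   │   │   │
│ │ ├─┐ ╵ ┌─┴─╴ └─┐ ╵ ╷ │
│↓│ │ │   │       │   │ │
│ │ ╵ ├───┘ ┌─────┼───┤ │
│↓│   │↱ ↓  │↱ → ↓│↱ ↓│ │
│ ├───┤ ╷ ╶─┤ ┌─┐ ╵ ╷ │ │
│↓│↱ ↓│↑│↳ ↓│↑│ │↳ ↑│↓│ │
│ ╵ ╷ ╵ └─┐ ╵ ╵ └───┤ ╵ │
│↳ ↑│↳ ↑  │↳ ↑      │↳ B│
└───┴─────┴─────────┴───┘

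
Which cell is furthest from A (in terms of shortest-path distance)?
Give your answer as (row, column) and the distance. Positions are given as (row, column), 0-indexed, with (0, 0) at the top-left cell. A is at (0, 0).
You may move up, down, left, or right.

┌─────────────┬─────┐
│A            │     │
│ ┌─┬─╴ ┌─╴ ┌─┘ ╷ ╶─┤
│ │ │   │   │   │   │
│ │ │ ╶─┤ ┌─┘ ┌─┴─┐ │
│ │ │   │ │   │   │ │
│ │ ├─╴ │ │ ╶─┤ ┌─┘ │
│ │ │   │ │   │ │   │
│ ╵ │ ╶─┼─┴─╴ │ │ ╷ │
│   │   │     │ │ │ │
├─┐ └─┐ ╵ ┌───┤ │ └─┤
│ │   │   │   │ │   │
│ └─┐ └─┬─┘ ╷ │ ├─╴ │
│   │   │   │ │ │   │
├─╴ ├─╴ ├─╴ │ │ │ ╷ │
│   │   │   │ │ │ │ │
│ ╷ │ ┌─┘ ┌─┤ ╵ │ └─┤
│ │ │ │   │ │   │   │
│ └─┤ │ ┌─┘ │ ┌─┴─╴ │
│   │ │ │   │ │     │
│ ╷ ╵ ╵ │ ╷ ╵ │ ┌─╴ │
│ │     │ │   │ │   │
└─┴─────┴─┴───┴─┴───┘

Computing BFS distances from A to all cells:
Furthest cell: (10, 7)
Distance: 41 steps

Path from A to the furthest cell:

┌─────────────┬─────┐
│A → → ↓      │↱ ↓  │
│ ┌─┬─╴ ┌─╴ ┌─┘ ╷ ╶─┤
│ │ │↓ ↲│   │↱ ↑│↳ ↓│
│ │ │ ╶─┤ ┌─┘ ┌─┴─┐ │
│ │ │↳ ↓│ │↱ ↑│   │↓│
│ │ ├─╴ │ │ ╶─┤ ┌─┘ │
│ │ │↓ ↲│ │↑ ↰│ │↓ ↲│
│ ╵ │ ╶─┼─┴─╴ │ │ ╷ │
│   │↳ ↓│↱ → ↑│ │↓│ │
├─┐ └─┐ ╵ ┌───┤ │ └─┤
│ │   │↳ ↑│   │ │↳ ↓│
│ └─┐ └─┬─┘ ╷ │ ├─╴ │
│   │   │   │ │ │↓ ↲│
├─╴ ├─╴ ├─╴ │ │ │ ╷ │
│   │   │   │ │ │↓│ │
│ ╷ │ ┌─┘ ┌─┤ ╵ │ └─┤
│ │ │ │   │ │   │↳ ↓│
│ └─┤ │ ┌─┘ │ ┌─┴─╴ │
│   │ │ │   │ │↓ ← ↲│
│ ╷ ╵ ╵ │ ╷ ╵ │ ┌─╴ │
│ │     │ │   │B│   │
└─┴─────┴─┴───┴─┴───┘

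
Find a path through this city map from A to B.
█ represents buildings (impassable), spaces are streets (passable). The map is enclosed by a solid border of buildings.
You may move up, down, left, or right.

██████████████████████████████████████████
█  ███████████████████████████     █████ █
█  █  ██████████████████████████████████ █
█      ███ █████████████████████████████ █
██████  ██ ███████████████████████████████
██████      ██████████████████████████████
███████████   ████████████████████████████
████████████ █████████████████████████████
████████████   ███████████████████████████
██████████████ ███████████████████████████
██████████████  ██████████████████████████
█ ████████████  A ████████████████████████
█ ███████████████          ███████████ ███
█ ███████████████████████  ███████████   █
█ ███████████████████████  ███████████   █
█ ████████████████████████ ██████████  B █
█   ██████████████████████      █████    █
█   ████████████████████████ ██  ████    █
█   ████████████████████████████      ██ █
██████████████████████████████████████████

Finding the shortest path from A to B:
Movement: cardinal only
Path length: 33 steps
Directions: right → down → right → right → right → right → right → right → right → right → down → down → right → down → down → right → right → right → right → right → down → right → down → right → right → right → right → right → up → up → up → right → right

Solution:

██████████████████████████████████████████
█  ███████████████████████████     █████ █
█  █  ██████████████████████████████████ █
█      ███ █████████████████████████████ █
██████  ██ ███████████████████████████████
██████      ██████████████████████████████
███████████   ████████████████████████████
████████████ █████████████████████████████
████████████   ███████████████████████████
██████████████ ███████████████████████████
██████████████  ██████████████████████████
█ ████████████  A↓████████████████████████
█ ███████████████↳→→→→→→→↓ ███████████ ███
█ ███████████████████████↓ ███████████   █
█ ███████████████████████↳↓███████████   █
█ ████████████████████████↓██████████↱→B █
█   ██████████████████████↳→→→→↓█████↑   █
█   ████████████████████████ ██↳↓████↑   █
█   ████████████████████████████↳→→→→↑██ █
██████████████████████████████████████████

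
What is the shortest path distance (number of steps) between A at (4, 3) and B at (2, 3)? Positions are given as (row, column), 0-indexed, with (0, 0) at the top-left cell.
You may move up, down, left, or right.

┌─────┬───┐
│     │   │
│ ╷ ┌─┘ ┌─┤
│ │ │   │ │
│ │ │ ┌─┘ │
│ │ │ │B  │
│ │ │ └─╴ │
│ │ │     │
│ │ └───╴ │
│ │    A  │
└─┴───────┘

Finding path from (4, 3) to (2, 3):
Path: (4,3) → (4,4) → (3,4) → (2,4) → (2,3)
Distance: 4 steps

Solution:

┌─────┬───┐
│     │   │
│ ╷ ┌─┘ ┌─┤
│ │ │   │ │
│ │ │ ┌─┘ │
│ │ │ │B ↰│
│ │ │ └─╴ │
│ │ │    ↑│
│ │ └───╴ │
│ │    A ↑│
└─┴───────┘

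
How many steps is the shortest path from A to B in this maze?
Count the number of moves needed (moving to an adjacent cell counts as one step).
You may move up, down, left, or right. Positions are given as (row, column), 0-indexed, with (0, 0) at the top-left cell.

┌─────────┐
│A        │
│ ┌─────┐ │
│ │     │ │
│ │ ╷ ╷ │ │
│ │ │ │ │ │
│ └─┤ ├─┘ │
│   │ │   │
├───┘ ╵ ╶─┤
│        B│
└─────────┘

Using BFS to find shortest path:
Start: (0, 0), End: (4, 4)
Path found:
(0,0) → (0,1) → (0,2) → (0,3) → (0,4) → (1,4) → (2,4) → (3,4) → (3,3) → (4,3) → (4,4)
Number of steps: 10

Solution:

┌─────────┐
│A → → → ↓│
│ ┌─────┐ │
│ │     │↓│
│ │ ╷ ╷ │ │
│ │ │ │ │↓│
│ └─┤ ├─┘ │
│   │ │↓ ↲│
├───┘ ╵ ╶─┤
│      ↳ B│
└─────────┘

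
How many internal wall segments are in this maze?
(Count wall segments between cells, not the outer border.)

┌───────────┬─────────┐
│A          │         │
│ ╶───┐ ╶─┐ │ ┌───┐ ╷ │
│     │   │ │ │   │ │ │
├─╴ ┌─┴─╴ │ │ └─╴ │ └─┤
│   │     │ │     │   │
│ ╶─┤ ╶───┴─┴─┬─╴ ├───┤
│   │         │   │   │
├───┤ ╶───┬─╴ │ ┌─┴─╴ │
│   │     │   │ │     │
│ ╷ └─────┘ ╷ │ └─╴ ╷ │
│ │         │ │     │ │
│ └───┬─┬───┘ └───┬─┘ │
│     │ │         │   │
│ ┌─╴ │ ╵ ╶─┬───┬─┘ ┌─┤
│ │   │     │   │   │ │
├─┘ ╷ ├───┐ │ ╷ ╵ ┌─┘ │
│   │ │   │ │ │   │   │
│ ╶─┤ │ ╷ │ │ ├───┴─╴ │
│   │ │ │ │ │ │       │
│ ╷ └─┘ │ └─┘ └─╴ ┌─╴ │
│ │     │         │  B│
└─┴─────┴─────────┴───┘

Counting internal wall segments:
Total internal walls: 100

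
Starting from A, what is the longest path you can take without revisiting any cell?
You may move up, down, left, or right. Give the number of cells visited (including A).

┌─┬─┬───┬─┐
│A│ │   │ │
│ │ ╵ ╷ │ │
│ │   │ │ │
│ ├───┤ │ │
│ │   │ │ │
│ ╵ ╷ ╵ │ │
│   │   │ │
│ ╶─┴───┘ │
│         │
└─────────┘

Finding longest simple path using DFS:
Start: (0, 0)
Longest path visits 16 cells
Path: A → down → down → down → right → up → right → down → right → up → up → up → left → down → left → up

Solution:

┌─┬─┬───┬─┐
│A│B│↓ ↰│ │
│ │ ╵ ╷ │ │
│↓│↑ ↲│↑│ │
│ ├───┤ │ │
│↓│↱ ↓│↑│ │
│ ╵ ╷ ╵ │ │
│↳ ↑│↳ ↑│ │
│ ╶─┴───┘ │
│         │
└─────────┘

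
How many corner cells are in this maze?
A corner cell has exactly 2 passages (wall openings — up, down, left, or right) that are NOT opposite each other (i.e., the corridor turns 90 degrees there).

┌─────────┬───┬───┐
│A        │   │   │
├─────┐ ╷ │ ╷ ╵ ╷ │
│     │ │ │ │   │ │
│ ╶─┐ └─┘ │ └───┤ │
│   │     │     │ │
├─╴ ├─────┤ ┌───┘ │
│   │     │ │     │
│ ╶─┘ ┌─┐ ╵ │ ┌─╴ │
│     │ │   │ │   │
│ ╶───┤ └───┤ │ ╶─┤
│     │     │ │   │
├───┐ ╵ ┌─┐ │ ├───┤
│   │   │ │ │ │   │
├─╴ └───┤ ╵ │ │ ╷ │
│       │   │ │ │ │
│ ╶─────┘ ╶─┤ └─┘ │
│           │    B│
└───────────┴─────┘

Counting corner cells (2 non-opposite passages):
Total corners: 37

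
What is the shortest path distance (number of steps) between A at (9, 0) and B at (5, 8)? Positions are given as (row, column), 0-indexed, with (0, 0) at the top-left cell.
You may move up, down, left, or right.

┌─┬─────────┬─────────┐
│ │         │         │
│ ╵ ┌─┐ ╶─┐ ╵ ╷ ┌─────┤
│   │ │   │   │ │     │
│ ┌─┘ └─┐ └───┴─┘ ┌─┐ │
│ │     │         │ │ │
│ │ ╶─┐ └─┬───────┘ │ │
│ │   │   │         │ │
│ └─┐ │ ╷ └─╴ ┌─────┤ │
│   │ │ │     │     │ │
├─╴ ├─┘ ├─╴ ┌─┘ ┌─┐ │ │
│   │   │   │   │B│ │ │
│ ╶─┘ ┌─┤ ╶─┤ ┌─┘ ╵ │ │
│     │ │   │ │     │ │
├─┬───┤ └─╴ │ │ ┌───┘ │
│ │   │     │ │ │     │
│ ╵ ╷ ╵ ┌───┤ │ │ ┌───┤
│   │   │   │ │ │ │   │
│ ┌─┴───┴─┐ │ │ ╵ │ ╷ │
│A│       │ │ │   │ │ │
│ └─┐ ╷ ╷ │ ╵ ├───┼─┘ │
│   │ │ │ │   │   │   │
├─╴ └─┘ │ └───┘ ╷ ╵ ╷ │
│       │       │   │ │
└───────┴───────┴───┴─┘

Finding path from (9, 0) to (5, 8):
Path: (9,0) → (8,0) → (8,1) → (7,1) → (7,2) → (8,2) → (8,3) → (7,3) → (7,4) → (7,5) → (6,5) → (6,4) → (5,4) → (5,5) → (4,5) → (4,4) → (3,4) → (3,3) → (4,3) → (5,3) → (5,2) → (6,2) → (6,1) → (6,0) → (5,0) → (5,1) → (4,1) → (4,0) → (3,0) → (2,0) → (1,0) → (1,1) → (0,1) → (0,2) → (0,3) → (1,3) → (1,4) → (2,4) → (2,5) → (2,6) → (2,7) → (2,8) → (1,8) → (1,9) → (1,10) → (2,10) → (3,10) → (4,10) → (5,10) → (6,10) → (7,10) → (7,9) → (7,8) → (8,8) → (9,8) → (9,7) → (8,7) → (7,7) → (6,7) → (6,8) → (5,8)
Distance: 60 steps

Solution:

┌─┬─────────┬─────────┐
│ │↱ → ↓    │         │
│ ╵ ┌─┐ ╶─┐ ╵ ╷ ┌─────┤
│↱ ↑│ │↳ ↓│   │ │↱ → ↓│
│ ┌─┘ └─┐ └───┴─┘ ┌─┐ │
│↑│     │↳ → → → ↑│ │↓│
│ │ ╶─┐ └─┬───────┘ │ │
│↑│   │↓ ↰│         │↓│
│ └─┐ │ ╷ └─╴ ┌─────┤ │
│↑ ↰│ │↓│↑ ↰  │     │↓│
├─╴ ├─┘ ├─╴ ┌─┘ ┌─┐ │ │
│↱ ↑│↓ ↲│↱ ↑│   │B│ │↓│
│ ╶─┘ ┌─┤ ╶─┤ ┌─┘ ╵ │ │
│↑ ← ↲│ │↑ ↰│ │↱ ↑  │↓│
├─┬───┤ └─╴ │ │ ┌───┘ │
│ │↱ ↓│↱ → ↑│ │↑│↓ ← ↲│
│ ╵ ╷ ╵ ┌───┤ │ │ ┌───┤
│↱ ↑│↳ ↑│   │ │↑│↓│   │
│ ┌─┴───┴─┐ │ │ ╵ │ ╷ │
│A│       │ │ │↑ ↲│ │ │
│ └─┐ ╷ ╷ │ ╵ ├───┼─┘ │
│   │ │ │ │   │   │   │
├─╴ └─┘ │ └───┘ ╷ ╵ ╷ │
│       │       │   │ │
└───────┴───────┴───┴─┘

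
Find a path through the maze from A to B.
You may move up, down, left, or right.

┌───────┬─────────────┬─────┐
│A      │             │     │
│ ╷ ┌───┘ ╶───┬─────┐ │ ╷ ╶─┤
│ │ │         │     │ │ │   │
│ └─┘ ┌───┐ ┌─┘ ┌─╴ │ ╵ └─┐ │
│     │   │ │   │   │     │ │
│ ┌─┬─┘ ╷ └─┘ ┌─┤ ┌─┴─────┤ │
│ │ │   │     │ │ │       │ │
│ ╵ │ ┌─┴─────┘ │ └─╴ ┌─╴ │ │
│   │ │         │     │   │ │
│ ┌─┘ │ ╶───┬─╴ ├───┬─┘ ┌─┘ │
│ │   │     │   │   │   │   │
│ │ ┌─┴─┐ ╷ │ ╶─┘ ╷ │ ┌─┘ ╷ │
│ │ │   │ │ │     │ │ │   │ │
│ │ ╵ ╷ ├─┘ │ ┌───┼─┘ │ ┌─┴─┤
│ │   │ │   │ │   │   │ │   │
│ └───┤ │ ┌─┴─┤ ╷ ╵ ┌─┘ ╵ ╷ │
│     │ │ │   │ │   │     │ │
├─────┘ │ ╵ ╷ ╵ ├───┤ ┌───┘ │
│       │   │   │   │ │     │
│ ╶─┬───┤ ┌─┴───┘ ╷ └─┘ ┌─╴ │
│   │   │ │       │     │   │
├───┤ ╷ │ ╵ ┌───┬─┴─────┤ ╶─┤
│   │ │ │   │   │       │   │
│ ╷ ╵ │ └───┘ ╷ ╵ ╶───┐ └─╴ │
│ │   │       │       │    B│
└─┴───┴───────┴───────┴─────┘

Finding the shortest path through the maze:
Path length: 41 steps
Directions: down → down → right → right → up → right → right → up → right → right → right → right → right → right → down → down → right → up → up → right → down → right → down → down → down → down → left → down → left → down → down → right → up → right → down → down → down → left → down → right → down

Solution:

┌───────┬─────────────┬─────┐
│A      │↱ → → → → → ↓│↱ ↓  │
│ ╷ ┌───┘ ╶───┬─────┐ │ ╷ ╶─┤
│↓│ │↱ → ↑    │     │↓│↑│↳ ↓│
│ └─┘ ┌───┐ ┌─┘ ┌─╴ │ ╵ └─┐ │
│↳ → ↑│   │ │   │   │↳ ↑  │↓│
│ ┌─┬─┘ ╷ └─┘ ┌─┤ ┌─┴─────┤ │
│ │ │   │     │ │ │       │↓│
│ ╵ │ ┌─┴─────┘ │ └─╴ ┌─╴ │ │
│   │ │         │     │   │↓│
│ ┌─┘ │ ╶───┬─╴ ├───┬─┘ ┌─┘ │
│ │   │     │   │   │   │↓ ↲│
│ │ ┌─┴─┐ ╷ │ ╶─┘ ╷ │ ┌─┘ ╷ │
│ │ │   │ │ │     │ │ │↓ ↲│ │
│ │ ╵ ╷ ├─┘ │ ┌───┼─┘ │ ┌─┴─┤
│ │   │ │   │ │   │   │↓│↱ ↓│
│ └───┤ │ ┌─┴─┤ ╷ ╵ ┌─┘ ╵ ╷ │
│     │ │ │   │ │   │  ↳ ↑│↓│
├─────┘ │ ╵ ╷ ╵ ├───┤ ┌───┘ │
│       │   │   │   │ │    ↓│
│ ╶─┬───┤ ┌─┴───┘ ╷ └─┘ ┌─╴ │
│   │   │ │       │     │↓ ↲│
├───┤ ╷ │ ╵ ┌───┬─┴─────┤ ╶─┤
│   │ │ │   │   │       │↳ ↓│
│ ╷ ╵ │ └───┘ ╷ ╵ ╶───┐ └─╴ │
│ │   │       │       │    B│
└─┴───┴───────┴───────┴─────┘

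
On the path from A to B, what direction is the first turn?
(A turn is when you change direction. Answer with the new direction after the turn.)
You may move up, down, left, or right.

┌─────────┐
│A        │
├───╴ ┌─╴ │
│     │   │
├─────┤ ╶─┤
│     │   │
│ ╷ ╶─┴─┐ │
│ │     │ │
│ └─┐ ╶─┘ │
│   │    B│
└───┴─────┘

Directions: right, right, right, right, down, left, down, right, down, down
First turn direction: down

Solution:

┌─────────┐
│A → → → ↓│
├───╴ ┌─╴ │
│     │↓ ↲│
├─────┤ ╶─┤
│     │↳ ↓│
│ ╷ ╶─┴─┐ │
│ │     │↓│
│ └─┐ ╶─┘ │
│   │    B│
└───┴─────┘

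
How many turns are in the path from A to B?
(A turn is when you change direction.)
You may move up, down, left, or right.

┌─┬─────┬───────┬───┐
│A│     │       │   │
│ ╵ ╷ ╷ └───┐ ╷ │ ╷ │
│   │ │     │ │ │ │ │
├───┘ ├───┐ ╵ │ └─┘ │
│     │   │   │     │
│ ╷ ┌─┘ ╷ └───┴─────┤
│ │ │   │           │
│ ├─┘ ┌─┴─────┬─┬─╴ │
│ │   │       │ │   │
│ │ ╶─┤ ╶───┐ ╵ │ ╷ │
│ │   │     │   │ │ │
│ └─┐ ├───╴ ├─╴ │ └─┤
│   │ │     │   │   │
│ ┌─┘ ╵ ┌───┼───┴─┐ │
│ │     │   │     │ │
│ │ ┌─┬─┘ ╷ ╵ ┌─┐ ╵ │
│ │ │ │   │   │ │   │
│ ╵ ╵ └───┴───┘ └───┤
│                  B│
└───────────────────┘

Directions: down, right, up, right, down, down, left, left, down, down, down, down, down, down, down, right, right, right, right, right, right, right, right, right
Number of turns: 7

Solution:

┌─┬─────┬───────┬───┐
│A│↱ ↓  │       │   │
│ ╵ ╷ ╷ └───┐ ╷ │ ╷ │
│↳ ↑│↓│     │ │ │ │ │
├───┘ ├───┐ ╵ │ └─┘ │
│↓ ← ↲│   │   │     │
│ ╷ ┌─┘ ╷ └───┴─────┤
│↓│ │   │           │
│ ├─┘ ┌─┴─────┬─┬─╴ │
│↓│   │       │ │   │
│ │ ╶─┤ ╶───┐ ╵ │ ╷ │
│↓│   │     │   │ │ │
│ └─┐ ├───╴ ├─╴ │ └─┤
│↓  │ │     │   │   │
│ ┌─┘ ╵ ┌───┼───┴─┐ │
│↓│     │   │     │ │
│ │ ┌─┬─┘ ╷ ╵ ┌─┐ ╵ │
│↓│ │ │   │   │ │   │
│ ╵ ╵ └───┴───┘ └───┤
│↳ → → → → → → → → B│
└───────────────────┘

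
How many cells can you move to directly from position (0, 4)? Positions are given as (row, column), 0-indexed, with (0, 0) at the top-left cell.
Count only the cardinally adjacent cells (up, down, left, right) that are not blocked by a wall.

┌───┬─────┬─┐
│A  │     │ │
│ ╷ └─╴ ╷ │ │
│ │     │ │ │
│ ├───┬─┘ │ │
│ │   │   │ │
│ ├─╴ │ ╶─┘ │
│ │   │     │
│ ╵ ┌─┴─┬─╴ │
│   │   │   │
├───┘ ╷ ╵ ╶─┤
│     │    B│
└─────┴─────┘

Checking passable neighbors of (0, 4):
Neighbors: (1, 4), (0, 3)
Count: 2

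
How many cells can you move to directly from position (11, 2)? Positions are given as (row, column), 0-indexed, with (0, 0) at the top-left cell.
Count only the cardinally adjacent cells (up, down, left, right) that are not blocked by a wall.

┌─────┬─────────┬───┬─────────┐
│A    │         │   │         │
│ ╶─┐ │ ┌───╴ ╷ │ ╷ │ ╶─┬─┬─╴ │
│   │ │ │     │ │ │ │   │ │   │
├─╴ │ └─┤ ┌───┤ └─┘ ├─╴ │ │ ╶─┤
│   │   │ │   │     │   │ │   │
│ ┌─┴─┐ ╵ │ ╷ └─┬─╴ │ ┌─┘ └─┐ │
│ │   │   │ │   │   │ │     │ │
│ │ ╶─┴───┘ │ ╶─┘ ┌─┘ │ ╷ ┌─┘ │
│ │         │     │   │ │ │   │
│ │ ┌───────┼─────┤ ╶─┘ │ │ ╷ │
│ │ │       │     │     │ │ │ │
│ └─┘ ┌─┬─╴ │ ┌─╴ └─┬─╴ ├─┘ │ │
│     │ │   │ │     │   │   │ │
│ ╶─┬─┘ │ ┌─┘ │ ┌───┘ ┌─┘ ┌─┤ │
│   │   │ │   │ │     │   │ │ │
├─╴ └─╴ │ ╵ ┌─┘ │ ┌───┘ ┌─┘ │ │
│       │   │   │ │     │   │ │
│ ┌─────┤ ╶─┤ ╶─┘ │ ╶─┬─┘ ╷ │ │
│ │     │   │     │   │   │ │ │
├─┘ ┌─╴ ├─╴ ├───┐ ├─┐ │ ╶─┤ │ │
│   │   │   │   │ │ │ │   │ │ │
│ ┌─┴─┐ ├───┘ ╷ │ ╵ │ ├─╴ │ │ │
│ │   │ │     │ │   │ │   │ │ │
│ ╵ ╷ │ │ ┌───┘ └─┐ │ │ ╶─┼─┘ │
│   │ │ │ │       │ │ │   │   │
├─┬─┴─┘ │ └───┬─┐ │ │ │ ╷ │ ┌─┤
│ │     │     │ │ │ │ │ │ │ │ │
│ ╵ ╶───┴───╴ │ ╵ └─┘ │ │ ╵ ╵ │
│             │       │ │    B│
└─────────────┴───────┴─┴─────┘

Checking passable neighbors of (11, 2):
Neighbors: (12, 2), (11, 1)
Count: 2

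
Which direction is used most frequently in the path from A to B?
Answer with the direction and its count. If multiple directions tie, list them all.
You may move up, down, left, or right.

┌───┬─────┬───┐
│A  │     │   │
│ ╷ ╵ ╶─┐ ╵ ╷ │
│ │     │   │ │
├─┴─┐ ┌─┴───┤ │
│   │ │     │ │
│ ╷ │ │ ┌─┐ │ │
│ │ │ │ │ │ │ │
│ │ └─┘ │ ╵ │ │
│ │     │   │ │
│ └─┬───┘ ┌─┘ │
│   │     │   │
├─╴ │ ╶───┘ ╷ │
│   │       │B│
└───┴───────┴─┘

Directions: right, down, right, up, right, right, down, right, up, right, down, down, down, down, down, down
Counts: {'right': 6, 'down': 8, 'up': 2}
Most common: down (8 times)

Solution:

┌───┬─────┬───┐
│A ↓│↱ → ↓│↱ ↓│
│ ╷ ╵ ╶─┐ ╵ ╷ │
│ │↳ ↑  │↳ ↑│↓│
├─┴─┐ ┌─┴───┤ │
│   │ │     │↓│
│ ╷ │ │ ┌─┐ │ │
│ │ │ │ │ │ │↓│
│ │ └─┘ │ ╵ │ │
│ │     │   │↓│
│ └─┬───┘ ┌─┘ │
│   │     │  ↓│
├─╴ │ ╶───┘ ╷ │
│   │       │B│
└───┴───────┴─┘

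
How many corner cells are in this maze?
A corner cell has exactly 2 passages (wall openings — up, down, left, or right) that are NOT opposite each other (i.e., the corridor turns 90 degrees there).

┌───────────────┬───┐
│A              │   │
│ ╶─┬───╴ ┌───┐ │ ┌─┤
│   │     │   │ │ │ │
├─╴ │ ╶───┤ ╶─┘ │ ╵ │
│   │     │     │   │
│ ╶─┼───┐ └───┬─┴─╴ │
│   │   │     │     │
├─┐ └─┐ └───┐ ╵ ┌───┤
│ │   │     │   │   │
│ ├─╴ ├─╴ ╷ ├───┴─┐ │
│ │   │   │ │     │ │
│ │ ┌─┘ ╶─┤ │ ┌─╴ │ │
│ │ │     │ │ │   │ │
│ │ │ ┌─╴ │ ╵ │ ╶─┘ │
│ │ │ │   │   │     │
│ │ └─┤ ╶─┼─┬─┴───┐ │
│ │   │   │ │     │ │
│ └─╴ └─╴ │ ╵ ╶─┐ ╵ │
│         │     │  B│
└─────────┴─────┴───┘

Counting corner cells (2 non-opposite passages):
Total corners: 55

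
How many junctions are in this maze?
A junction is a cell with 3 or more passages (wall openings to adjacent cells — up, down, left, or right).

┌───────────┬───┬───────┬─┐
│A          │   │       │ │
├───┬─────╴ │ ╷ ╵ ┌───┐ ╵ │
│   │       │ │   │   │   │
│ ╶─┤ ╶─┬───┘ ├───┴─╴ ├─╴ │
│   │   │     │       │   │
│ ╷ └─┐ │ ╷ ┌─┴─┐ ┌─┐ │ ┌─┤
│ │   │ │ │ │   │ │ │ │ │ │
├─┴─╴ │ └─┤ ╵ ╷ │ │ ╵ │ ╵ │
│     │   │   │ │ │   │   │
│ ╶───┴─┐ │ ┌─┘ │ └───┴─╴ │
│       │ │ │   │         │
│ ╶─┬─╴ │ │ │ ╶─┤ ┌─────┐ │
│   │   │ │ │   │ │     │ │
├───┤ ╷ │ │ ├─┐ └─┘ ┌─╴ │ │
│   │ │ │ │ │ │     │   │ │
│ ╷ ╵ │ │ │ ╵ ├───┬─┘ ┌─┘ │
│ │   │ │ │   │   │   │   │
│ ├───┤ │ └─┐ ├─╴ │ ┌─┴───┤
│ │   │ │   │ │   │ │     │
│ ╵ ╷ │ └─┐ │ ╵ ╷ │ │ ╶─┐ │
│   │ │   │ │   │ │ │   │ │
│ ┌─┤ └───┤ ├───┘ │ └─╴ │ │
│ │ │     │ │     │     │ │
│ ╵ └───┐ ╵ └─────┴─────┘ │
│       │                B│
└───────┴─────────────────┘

Checking each cell for number of passages:

Junctions found (3+ passages):
  (1, 12): 3 passages
  (2, 0): 3 passages
  (2, 5): 3 passages
  (2, 8): 3 passages
  (2, 10): 3 passages
  (4, 5): 3 passages
  (4, 12): 3 passages
  (5, 0): 3 passages
  (5, 8): 3 passages
  (5, 12): 3 passages
  (6, 3): 3 passages
  (8, 6): 3 passages
  (9, 8): 3 passages
  (10, 0): 3 passages
  (12, 1): 3 passages
  (12, 5): 3 passages
Total junctions: 16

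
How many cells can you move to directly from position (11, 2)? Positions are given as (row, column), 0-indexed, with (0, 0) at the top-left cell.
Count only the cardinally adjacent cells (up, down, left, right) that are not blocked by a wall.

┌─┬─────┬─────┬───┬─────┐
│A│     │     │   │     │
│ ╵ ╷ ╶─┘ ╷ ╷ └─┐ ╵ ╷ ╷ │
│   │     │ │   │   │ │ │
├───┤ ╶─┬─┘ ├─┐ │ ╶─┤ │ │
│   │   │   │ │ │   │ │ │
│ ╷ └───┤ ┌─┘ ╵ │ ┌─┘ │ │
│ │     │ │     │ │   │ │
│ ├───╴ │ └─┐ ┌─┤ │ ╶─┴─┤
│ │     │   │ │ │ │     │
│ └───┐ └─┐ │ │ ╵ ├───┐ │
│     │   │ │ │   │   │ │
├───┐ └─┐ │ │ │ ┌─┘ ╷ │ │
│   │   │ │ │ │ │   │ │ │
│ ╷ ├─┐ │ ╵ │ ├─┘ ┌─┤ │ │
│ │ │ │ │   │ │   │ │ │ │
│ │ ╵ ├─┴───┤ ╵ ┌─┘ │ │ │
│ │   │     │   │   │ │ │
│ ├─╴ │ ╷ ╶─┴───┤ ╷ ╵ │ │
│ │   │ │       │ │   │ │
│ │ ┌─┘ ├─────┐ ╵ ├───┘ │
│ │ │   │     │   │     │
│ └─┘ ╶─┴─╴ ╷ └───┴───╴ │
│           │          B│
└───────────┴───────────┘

Checking passable neighbors of (11, 2):
Neighbors: (10, 2), (11, 1), (11, 3)
Count: 3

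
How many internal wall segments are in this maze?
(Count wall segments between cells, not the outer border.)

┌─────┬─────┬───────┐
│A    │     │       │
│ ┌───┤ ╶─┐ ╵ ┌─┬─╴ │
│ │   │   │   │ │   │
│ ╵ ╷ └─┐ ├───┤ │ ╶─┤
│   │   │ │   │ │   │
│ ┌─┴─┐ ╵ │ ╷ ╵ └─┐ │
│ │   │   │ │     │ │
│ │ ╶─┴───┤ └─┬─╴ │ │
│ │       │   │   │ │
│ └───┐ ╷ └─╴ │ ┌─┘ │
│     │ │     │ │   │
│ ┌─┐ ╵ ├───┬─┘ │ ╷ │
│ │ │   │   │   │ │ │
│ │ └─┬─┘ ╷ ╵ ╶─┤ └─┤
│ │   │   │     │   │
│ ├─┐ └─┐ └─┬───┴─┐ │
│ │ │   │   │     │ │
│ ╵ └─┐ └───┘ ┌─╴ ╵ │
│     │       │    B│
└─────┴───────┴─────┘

Counting internal wall segments:
Total internal walls: 81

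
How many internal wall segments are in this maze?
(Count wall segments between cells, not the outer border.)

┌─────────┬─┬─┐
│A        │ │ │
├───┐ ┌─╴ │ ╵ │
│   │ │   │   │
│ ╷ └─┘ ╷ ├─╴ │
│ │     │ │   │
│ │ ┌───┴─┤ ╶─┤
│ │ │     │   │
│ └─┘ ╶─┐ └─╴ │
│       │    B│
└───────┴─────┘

Counting internal wall segments:
Total internal walls: 24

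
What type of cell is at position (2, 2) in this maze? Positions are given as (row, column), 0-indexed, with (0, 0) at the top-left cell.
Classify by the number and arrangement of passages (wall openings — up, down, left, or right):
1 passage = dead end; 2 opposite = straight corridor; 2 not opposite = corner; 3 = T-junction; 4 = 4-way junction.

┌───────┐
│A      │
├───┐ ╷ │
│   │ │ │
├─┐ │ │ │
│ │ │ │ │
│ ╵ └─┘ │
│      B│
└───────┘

Checking cell at (2, 2):
Number of passages: 1
Cell type: dead end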